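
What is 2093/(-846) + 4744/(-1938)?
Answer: -1344943/273258 ≈ -4.9219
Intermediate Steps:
2093/(-846) + 4744/(-1938) = 2093*(-1/846) + 4744*(-1/1938) = -2093/846 - 2372/969 = -1344943/273258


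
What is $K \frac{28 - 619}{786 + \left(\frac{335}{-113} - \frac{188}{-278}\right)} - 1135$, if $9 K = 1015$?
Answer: $- \frac{6436488940}{5275611} \approx -1220.0$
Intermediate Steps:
$K = \frac{1015}{9}$ ($K = \frac{1}{9} \cdot 1015 = \frac{1015}{9} \approx 112.78$)
$K \frac{28 - 619}{786 + \left(\frac{335}{-113} - \frac{188}{-278}\right)} - 1135 = \frac{1015 \frac{28 - 619}{786 + \left(\frac{335}{-113} - \frac{188}{-278}\right)}}{9} - 1135 = \frac{1015 \left(- \frac{591}{786 + \left(335 \left(- \frac{1}{113}\right) - - \frac{94}{139}\right)}\right)}{9} - 1135 = \frac{1015 \left(- \frac{591}{786 + \left(- \frac{335}{113} + \frac{94}{139}\right)}\right)}{9} - 1135 = \frac{1015 \left(- \frac{591}{786 - \frac{35943}{15707}}\right)}{9} - 1135 = \frac{1015 \left(- \frac{591}{\frac{12309759}{15707}}\right)}{9} - 1135 = \frac{1015 \left(\left(-591\right) \frac{15707}{12309759}\right)}{9} - 1135 = \frac{1015}{9} \left(- \frac{3094279}{4103253}\right) - 1135 = - \frac{448670455}{5275611} - 1135 = - \frac{6436488940}{5275611}$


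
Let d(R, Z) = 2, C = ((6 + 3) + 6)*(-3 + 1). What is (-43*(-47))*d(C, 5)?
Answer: 4042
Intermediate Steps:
C = -30 (C = (9 + 6)*(-2) = 15*(-2) = -30)
(-43*(-47))*d(C, 5) = -43*(-47)*2 = 2021*2 = 4042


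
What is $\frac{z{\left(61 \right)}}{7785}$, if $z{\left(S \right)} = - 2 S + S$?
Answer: $- \frac{61}{7785} \approx -0.0078356$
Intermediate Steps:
$z{\left(S \right)} = - S$
$\frac{z{\left(61 \right)}}{7785} = \frac{\left(-1\right) 61}{7785} = \left(-61\right) \frac{1}{7785} = - \frac{61}{7785}$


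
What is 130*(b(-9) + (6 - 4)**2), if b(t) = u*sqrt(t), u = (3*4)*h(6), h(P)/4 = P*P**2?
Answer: 520 + 4043520*I ≈ 520.0 + 4.0435e+6*I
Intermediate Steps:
h(P) = 4*P**3 (h(P) = 4*(P*P**2) = 4*P**3)
u = 10368 (u = (3*4)*(4*6**3) = 12*(4*216) = 12*864 = 10368)
b(t) = 10368*sqrt(t)
130*(b(-9) + (6 - 4)**2) = 130*(10368*sqrt(-9) + (6 - 4)**2) = 130*(10368*(3*I) + 2**2) = 130*(31104*I + 4) = 130*(4 + 31104*I) = 520 + 4043520*I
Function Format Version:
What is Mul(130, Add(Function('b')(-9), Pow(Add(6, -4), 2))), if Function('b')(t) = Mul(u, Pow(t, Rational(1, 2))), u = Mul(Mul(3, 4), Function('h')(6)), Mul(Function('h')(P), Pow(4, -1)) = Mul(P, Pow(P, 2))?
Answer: Add(520, Mul(4043520, I)) ≈ Add(520.00, Mul(4.0435e+6, I))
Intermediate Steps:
Function('h')(P) = Mul(4, Pow(P, 3)) (Function('h')(P) = Mul(4, Mul(P, Pow(P, 2))) = Mul(4, Pow(P, 3)))
u = 10368 (u = Mul(Mul(3, 4), Mul(4, Pow(6, 3))) = Mul(12, Mul(4, 216)) = Mul(12, 864) = 10368)
Function('b')(t) = Mul(10368, Pow(t, Rational(1, 2)))
Mul(130, Add(Function('b')(-9), Pow(Add(6, -4), 2))) = Mul(130, Add(Mul(10368, Pow(-9, Rational(1, 2))), Pow(Add(6, -4), 2))) = Mul(130, Add(Mul(10368, Mul(3, I)), Pow(2, 2))) = Mul(130, Add(Mul(31104, I), 4)) = Mul(130, Add(4, Mul(31104, I))) = Add(520, Mul(4043520, I))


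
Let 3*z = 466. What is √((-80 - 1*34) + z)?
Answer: 2*√93/3 ≈ 6.4291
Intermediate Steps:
z = 466/3 (z = (⅓)*466 = 466/3 ≈ 155.33)
√((-80 - 1*34) + z) = √((-80 - 1*34) + 466/3) = √((-80 - 34) + 466/3) = √(-114 + 466/3) = √(124/3) = 2*√93/3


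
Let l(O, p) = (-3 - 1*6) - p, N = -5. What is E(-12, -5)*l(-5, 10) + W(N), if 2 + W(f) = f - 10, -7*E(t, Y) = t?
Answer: -347/7 ≈ -49.571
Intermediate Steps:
E(t, Y) = -t/7
l(O, p) = -9 - p (l(O, p) = (-3 - 6) - p = -9 - p)
W(f) = -12 + f (W(f) = -2 + (f - 10) = -2 + (-10 + f) = -12 + f)
E(-12, -5)*l(-5, 10) + W(N) = (-⅐*(-12))*(-9 - 1*10) + (-12 - 5) = 12*(-9 - 10)/7 - 17 = (12/7)*(-19) - 17 = -228/7 - 17 = -347/7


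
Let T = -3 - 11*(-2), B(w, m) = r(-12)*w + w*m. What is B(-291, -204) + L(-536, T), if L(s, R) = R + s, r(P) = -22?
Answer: 65249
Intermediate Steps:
B(w, m) = -22*w + m*w (B(w, m) = -22*w + w*m = -22*w + m*w)
T = 19 (T = -3 + 22 = 19)
B(-291, -204) + L(-536, T) = -291*(-22 - 204) + (19 - 536) = -291*(-226) - 517 = 65766 - 517 = 65249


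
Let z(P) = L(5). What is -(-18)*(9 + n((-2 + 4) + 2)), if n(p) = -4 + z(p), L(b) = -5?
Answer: 0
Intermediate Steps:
z(P) = -5
n(p) = -9 (n(p) = -4 - 5 = -9)
-(-18)*(9 + n((-2 + 4) + 2)) = -(-18)*(9 - 9) = -(-18)*0 = -3*0 = 0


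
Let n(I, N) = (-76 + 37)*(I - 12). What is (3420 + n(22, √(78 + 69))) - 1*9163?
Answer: -6133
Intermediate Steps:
n(I, N) = 468 - 39*I (n(I, N) = -39*(-12 + I) = 468 - 39*I)
(3420 + n(22, √(78 + 69))) - 1*9163 = (3420 + (468 - 39*22)) - 1*9163 = (3420 + (468 - 858)) - 9163 = (3420 - 390) - 9163 = 3030 - 9163 = -6133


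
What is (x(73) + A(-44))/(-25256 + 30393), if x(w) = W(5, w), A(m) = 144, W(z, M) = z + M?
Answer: 222/5137 ≈ 0.043216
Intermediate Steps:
W(z, M) = M + z
x(w) = 5 + w (x(w) = w + 5 = 5 + w)
(x(73) + A(-44))/(-25256 + 30393) = ((5 + 73) + 144)/(-25256 + 30393) = (78 + 144)/5137 = 222*(1/5137) = 222/5137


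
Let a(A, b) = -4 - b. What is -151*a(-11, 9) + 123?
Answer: 2086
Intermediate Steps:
-151*a(-11, 9) + 123 = -151*(-4 - 1*9) + 123 = -151*(-4 - 9) + 123 = -151*(-13) + 123 = 1963 + 123 = 2086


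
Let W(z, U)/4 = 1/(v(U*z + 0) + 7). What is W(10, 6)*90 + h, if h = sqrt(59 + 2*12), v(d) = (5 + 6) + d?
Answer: 60/13 + sqrt(83) ≈ 13.726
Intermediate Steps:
v(d) = 11 + d
W(z, U) = 4/(18 + U*z) (W(z, U) = 4/((11 + (U*z + 0)) + 7) = 4/((11 + U*z) + 7) = 4/(18 + U*z))
h = sqrt(83) (h = sqrt(59 + 24) = sqrt(83) ≈ 9.1104)
W(10, 6)*90 + h = (4/(18 + 6*10))*90 + sqrt(83) = (4/(18 + 60))*90 + sqrt(83) = (4/78)*90 + sqrt(83) = (4*(1/78))*90 + sqrt(83) = (2/39)*90 + sqrt(83) = 60/13 + sqrt(83)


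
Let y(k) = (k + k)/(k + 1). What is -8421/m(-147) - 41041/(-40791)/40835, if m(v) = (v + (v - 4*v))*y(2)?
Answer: -2003835385159/93279227160 ≈ -21.482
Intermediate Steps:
y(k) = 2*k/(1 + k) (y(k) = (2*k)/(1 + k) = 2*k/(1 + k))
m(v) = -8*v/3 (m(v) = (v + (v - 4*v))*(2*2/(1 + 2)) = (v - 3*v)*(2*2/3) = (-2*v)*(2*2*(1/3)) = -2*v*(4/3) = -8*v/3)
-8421/m(-147) - 41041/(-40791)/40835 = -8421/((-8/3*(-147))) - 41041/(-40791)/40835 = -8421/392 - 41041*(-1/40791)*(1/40835) = -8421*1/392 + (41041/40791)*(1/40835) = -1203/56 + 41041/1665700485 = -2003835385159/93279227160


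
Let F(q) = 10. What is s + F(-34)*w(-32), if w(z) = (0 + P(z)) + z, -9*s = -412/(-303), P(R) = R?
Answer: -1745692/2727 ≈ -640.15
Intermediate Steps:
s = -412/2727 (s = -(-412)/(9*(-303)) = -(-412)*(-1)/(9*303) = -⅑*412/303 = -412/2727 ≈ -0.15108)
w(z) = 2*z (w(z) = (0 + z) + z = z + z = 2*z)
s + F(-34)*w(-32) = -412/2727 + 10*(2*(-32)) = -412/2727 + 10*(-64) = -412/2727 - 640 = -1745692/2727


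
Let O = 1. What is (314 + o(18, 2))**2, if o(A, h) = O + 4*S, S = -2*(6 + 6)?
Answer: 47961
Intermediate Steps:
S = -24 (S = -2*12 = -24)
o(A, h) = -95 (o(A, h) = 1 + 4*(-24) = 1 - 96 = -95)
(314 + o(18, 2))**2 = (314 - 95)**2 = 219**2 = 47961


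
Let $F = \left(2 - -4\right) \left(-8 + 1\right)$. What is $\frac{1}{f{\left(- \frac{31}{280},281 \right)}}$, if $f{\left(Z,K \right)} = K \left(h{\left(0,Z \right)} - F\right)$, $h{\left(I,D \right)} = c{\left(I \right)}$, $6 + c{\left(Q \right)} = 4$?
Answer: $\frac{1}{11240} \approx 8.8968 \cdot 10^{-5}$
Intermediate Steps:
$c{\left(Q \right)} = -2$ ($c{\left(Q \right)} = -6 + 4 = -2$)
$h{\left(I,D \right)} = -2$
$F = -42$ ($F = \left(2 + \left(-1 + 5\right)\right) \left(-7\right) = \left(2 + 4\right) \left(-7\right) = 6 \left(-7\right) = -42$)
$f{\left(Z,K \right)} = 40 K$ ($f{\left(Z,K \right)} = K \left(-2 - -42\right) = K \left(-2 + 42\right) = K 40 = 40 K$)
$\frac{1}{f{\left(- \frac{31}{280},281 \right)}} = \frac{1}{40 \cdot 281} = \frac{1}{11240}$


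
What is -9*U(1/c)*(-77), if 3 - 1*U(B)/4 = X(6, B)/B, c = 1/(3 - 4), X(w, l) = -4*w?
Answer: -58212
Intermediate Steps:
c = -1 (c = 1/(-1) = -1)
U(B) = 12 + 96/B (U(B) = 12 - 4*(-4*6)/B = 12 - (-96)/B = 12 + 96/B)
-9*U(1/c)*(-77) = -9*(12 + 96/(1/(-1)))*(-77) = -9*(12 + 96/(-1))*(-77) = -9*(12 + 96*(-1))*(-77) = -9*(12 - 96)*(-77) = -9*(-84)*(-77) = 756*(-77) = -58212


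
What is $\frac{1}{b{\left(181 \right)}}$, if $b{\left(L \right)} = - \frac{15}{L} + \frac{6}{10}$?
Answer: $\frac{905}{468} \approx 1.9338$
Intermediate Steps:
$b{\left(L \right)} = \frac{3}{5} - \frac{15}{L}$ ($b{\left(L \right)} = - \frac{15}{L} + 6 \cdot \frac{1}{10} = - \frac{15}{L} + \frac{3}{5} = \frac{3}{5} - \frac{15}{L}$)
$\frac{1}{b{\left(181 \right)}} = \frac{1}{\frac{3}{5} - \frac{15}{181}} = \frac{1}{\frac{468}{905}} = \frac{905}{468}$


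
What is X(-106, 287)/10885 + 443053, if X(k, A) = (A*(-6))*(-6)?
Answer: 688948891/1555 ≈ 4.4305e+5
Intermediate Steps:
X(k, A) = 36*A (X(k, A) = -6*A*(-6) = 36*A)
X(-106, 287)/10885 + 443053 = (36*287)/10885 + 443053 = 10332*(1/10885) + 443053 = 1476/1555 + 443053 = 688948891/1555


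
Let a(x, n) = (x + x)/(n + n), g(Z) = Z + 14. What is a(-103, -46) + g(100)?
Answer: 5347/46 ≈ 116.24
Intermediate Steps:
g(Z) = 14 + Z
a(x, n) = x/n (a(x, n) = (2*x)/((2*n)) = (2*x)*(1/(2*n)) = x/n)
a(-103, -46) + g(100) = -103/(-46) + (14 + 100) = -103*(-1/46) + 114 = 103/46 + 114 = 5347/46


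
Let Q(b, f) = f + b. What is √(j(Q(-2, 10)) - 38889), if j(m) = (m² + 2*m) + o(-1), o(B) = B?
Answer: I*√38810 ≈ 197.0*I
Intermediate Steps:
Q(b, f) = b + f
j(m) = -1 + m² + 2*m (j(m) = (m² + 2*m) - 1 = -1 + m² + 2*m)
√(j(Q(-2, 10)) - 38889) = √((-1 + (-2 + 10)² + 2*(-2 + 10)) - 38889) = √((-1 + 8² + 2*8) - 38889) = √((-1 + 64 + 16) - 38889) = √(79 - 38889) = √(-38810) = I*√38810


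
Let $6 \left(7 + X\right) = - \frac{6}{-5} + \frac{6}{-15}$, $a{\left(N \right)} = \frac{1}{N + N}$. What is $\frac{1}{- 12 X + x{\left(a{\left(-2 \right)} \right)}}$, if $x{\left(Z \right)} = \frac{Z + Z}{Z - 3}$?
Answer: $\frac{65}{5366} \approx 0.012113$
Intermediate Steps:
$a{\left(N \right)} = \frac{1}{2 N}$
$X = - \frac{103}{15}$ ($X = -7 + \frac{- \frac{6}{-5} + \frac{6}{-15}}{6} = -7 + \frac{\left(-6\right) \left(- \frac{1}{5}\right) + 6 \left(- \frac{1}{15}\right)}{6} = -7 + \frac{\frac{6}{5} - \frac{2}{5}}{6} = -7 + \frac{1}{6} \cdot \frac{4}{5} = -7 + \frac{2}{15} = - \frac{103}{15} \approx -6.8667$)
$x{\left(Z \right)} = \frac{2 Z}{-3 + Z}$
$\frac{1}{- 12 X + x{\left(a{\left(-2 \right)} \right)}} = \frac{1}{\left(-12\right) \left(- \frac{103}{15}\right) + \frac{2 \frac{1}{2 \left(-2\right)}}{-3 + \frac{1}{2 \left(-2\right)}}} = \frac{1}{\frac{412}{5} + \frac{2 \cdot \frac{1}{2} \left(- \frac{1}{2}\right)}{-3 + \frac{1}{2} \left(- \frac{1}{2}\right)}} = \frac{1}{\frac{412}{5} + 2 \left(- \frac{1}{4}\right) \frac{1}{-3 - \frac{1}{4}}} = \frac{1}{\frac{412}{5} + 2 \left(- \frac{1}{4}\right) \frac{1}{- \frac{13}{4}}} = \frac{1}{\frac{412}{5} + 2 \left(- \frac{1}{4}\right) \left(- \frac{4}{13}\right)} = \frac{1}{\frac{412}{5} + \frac{2}{13}} = \frac{1}{\frac{5366}{65}} = \frac{65}{5366}$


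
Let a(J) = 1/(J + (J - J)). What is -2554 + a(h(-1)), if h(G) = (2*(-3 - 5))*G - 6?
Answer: -25539/10 ≈ -2553.9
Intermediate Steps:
h(G) = -6 - 16*G (h(G) = (2*(-8))*G - 6 = -16*G - 6 = -6 - 16*G)
a(J) = 1/J (a(J) = 1/(J + 0) = 1/J)
-2554 + a(h(-1)) = -2554 + 1/(-6 - 16*(-1)) = -2554 + 1/(-6 + 16) = -2554 + 1/10 = -2554 + ⅒ = -25539/10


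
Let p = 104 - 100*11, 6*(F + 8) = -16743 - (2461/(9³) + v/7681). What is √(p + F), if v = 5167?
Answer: I*√5876210411037762/1244322 ≈ 61.605*I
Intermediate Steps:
F = -94043017843/33596694 (F = -8 + (-16743 - (2461/(9³) + 5167/7681))/6 = -8 + (-16743 - (2461/729 + 5167*(1/7681)))/6 = -8 + (-16743 - (2461*(1/729) + 5167/7681))/6 = -8 + (-16743 - (2461/729 + 5167/7681))/6 = -8 + (-16743 - 1*22669684/5599449)/6 = -8 + (-16743 - 22669684/5599449)/6 = -8 + (⅙)*(-93774244291/5599449) = -8 - 93774244291/33596694 = -94043017843/33596694 ≈ -2799.2)
p = -996 (p = 104 - 1100 = -996)
√(p + F) = √(-996 - 94043017843/33596694) = √(-127505325067/33596694) = I*√5876210411037762/1244322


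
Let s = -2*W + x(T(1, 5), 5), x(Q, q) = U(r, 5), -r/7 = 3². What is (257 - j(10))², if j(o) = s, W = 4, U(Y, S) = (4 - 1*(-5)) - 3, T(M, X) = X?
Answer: 67081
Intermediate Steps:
r = -63 (r = -7*3² = -7*9 = -63)
U(Y, S) = 6 (U(Y, S) = (4 + 5) - 3 = 9 - 3 = 6)
x(Q, q) = 6
s = -2 (s = -2*4 + 6 = -8 + 6 = -2)
j(o) = -2
(257 - j(10))² = (257 - 1*(-2))² = (257 + 2)² = 259² = 67081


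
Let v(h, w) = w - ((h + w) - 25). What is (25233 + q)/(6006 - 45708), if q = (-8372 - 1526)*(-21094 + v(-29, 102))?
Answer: -208279153/39702 ≈ -5246.1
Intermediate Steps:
v(h, w) = 25 - h (v(h, w) = w - (-25 + h + w) = w + (25 - h - w) = 25 - h)
q = 208253920 (q = (-8372 - 1526)*(-21094 + (25 - 1*(-29))) = -9898*(-21094 + (25 + 29)) = -9898*(-21094 + 54) = -9898*(-21040) = 208253920)
(25233 + q)/(6006 - 45708) = (25233 + 208253920)/(6006 - 45708) = 208279153/(-39702) = 208279153*(-1/39702) = -208279153/39702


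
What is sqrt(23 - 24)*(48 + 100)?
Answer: 148*I ≈ 148.0*I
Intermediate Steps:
sqrt(23 - 24)*(48 + 100) = sqrt(-1)*148 = I*148 = 148*I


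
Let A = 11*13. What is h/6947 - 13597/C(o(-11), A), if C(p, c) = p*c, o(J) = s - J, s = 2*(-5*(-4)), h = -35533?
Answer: -353600528/50664471 ≈ -6.9793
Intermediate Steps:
A = 143
s = 40 (s = 2*20 = 40)
o(J) = 40 - J
C(p, c) = c*p
h/6947 - 13597/C(o(-11), A) = -35533/6947 - 13597*1/(143*(40 - 1*(-11))) = -35533*1/6947 - 13597*1/(143*(40 + 11)) = -35533/6947 - 13597/(143*51) = -35533/6947 - 13597/7293 = -353600528/50664471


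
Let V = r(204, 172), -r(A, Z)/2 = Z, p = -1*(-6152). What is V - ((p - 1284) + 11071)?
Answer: -16283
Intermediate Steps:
p = 6152
r(A, Z) = -2*Z
V = -344 (V = -2*172 = -344)
V - ((p - 1284) + 11071) = -344 - ((6152 - 1284) + 11071) = -344 - (4868 + 11071) = -344 - 1*15939 = -344 - 15939 = -16283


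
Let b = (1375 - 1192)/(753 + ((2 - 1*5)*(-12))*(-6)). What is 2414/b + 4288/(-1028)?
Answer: 110985850/15677 ≈ 7079.5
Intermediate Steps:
b = 61/179 (b = 183/(753 + ((2 - 5)*(-12))*(-6)) = 183/(753 - 3*(-12)*(-6)) = 183/(753 + 36*(-6)) = 183/(753 - 216) = 183/537 = 183*(1/537) = 61/179 ≈ 0.34078)
2414/b + 4288/(-1028) = 2414/(61/179) + 4288/(-1028) = 2414*(179/61) + 4288*(-1/1028) = 432106/61 - 1072/257 = 110985850/15677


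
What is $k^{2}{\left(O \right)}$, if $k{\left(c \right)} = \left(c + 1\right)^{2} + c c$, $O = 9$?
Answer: $32761$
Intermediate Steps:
$k{\left(c \right)} = c^{2} + \left(1 + c\right)^{2}$ ($k{\left(c \right)} = \left(1 + c\right)^{2} + c^{2} = c^{2} + \left(1 + c\right)^{2}$)
$k^{2}{\left(O \right)} = \left(9^{2} + \left(1 + 9\right)^{2}\right)^{2} = \left(81 + 10^{2}\right)^{2} = \left(81 + 100\right)^{2} = 181^{2} = 32761$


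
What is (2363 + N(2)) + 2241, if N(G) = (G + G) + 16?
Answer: 4624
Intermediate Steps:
N(G) = 16 + 2*G (N(G) = 2*G + 16 = 16 + 2*G)
(2363 + N(2)) + 2241 = (2363 + (16 + 2*2)) + 2241 = (2363 + (16 + 4)) + 2241 = (2363 + 20) + 2241 = 2383 + 2241 = 4624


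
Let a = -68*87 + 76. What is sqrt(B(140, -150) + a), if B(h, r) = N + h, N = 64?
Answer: 2*I*sqrt(1409) ≈ 75.073*I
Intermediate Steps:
a = -5840 (a = -5916 + 76 = -5840)
B(h, r) = 64 + h
sqrt(B(140, -150) + a) = sqrt((64 + 140) - 5840) = sqrt(204 - 5840) = sqrt(-5636) = 2*I*sqrt(1409)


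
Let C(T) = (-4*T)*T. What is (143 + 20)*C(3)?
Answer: -5868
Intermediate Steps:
C(T) = -4*T²
(143 + 20)*C(3) = (143 + 20)*(-4*3²) = 163*(-4*9) = 163*(-36) = -5868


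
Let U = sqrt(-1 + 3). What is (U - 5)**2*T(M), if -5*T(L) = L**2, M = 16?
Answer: -6912/5 + 512*sqrt(2) ≈ -658.32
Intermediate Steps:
U = sqrt(2) ≈ 1.4142
T(L) = -L**2/5
(U - 5)**2*T(M) = (sqrt(2) - 5)**2*(-1/5*16**2) = (-5 + sqrt(2))**2*(-1/5*256) = (-5 + sqrt(2))**2*(-256/5) = -256*(-5 + sqrt(2))**2/5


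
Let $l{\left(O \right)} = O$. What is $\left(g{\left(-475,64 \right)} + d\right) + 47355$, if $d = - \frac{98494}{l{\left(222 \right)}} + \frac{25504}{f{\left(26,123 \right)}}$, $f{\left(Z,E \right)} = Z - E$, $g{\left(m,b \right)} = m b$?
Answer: $\frac{4728286}{291} \approx 16248.0$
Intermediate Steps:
$g{\left(m,b \right)} = b m$
$d = - \frac{205619}{291}$ ($d = - \frac{98494}{222} + \frac{25504}{26 - 123} = \left(-98494\right) \frac{1}{222} + \frac{25504}{26 - 123} = - \frac{1331}{3} + \frac{25504}{-97} = - \frac{1331}{3} + 25504 \left(- \frac{1}{97}\right) = - \frac{1331}{3} - \frac{25504}{97} = - \frac{205619}{291} \approx -706.59$)
$\left(g{\left(-475,64 \right)} + d\right) + 47355 = \left(64 \left(-475\right) - \frac{205619}{291}\right) + 47355 = \left(-30400 - \frac{205619}{291}\right) + 47355 = - \frac{9052019}{291} + 47355 = \frac{4728286}{291}$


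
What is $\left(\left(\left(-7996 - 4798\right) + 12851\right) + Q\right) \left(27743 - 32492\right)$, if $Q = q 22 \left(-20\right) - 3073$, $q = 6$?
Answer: $26860344$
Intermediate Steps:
$Q = -5713$ ($Q = 6 \cdot 22 \left(-20\right) - 3073 = 132 \left(-20\right) - 3073 = -2640 - 3073 = -5713$)
$\left(\left(\left(-7996 - 4798\right) + 12851\right) + Q\right) \left(27743 - 32492\right) = \left(\left(\left(-7996 - 4798\right) + 12851\right) - 5713\right) \left(27743 - 32492\right) = \left(\left(-12794 + 12851\right) - 5713\right) \left(-4749\right) = \left(57 - 5713\right) \left(-4749\right) = \left(-5656\right) \left(-4749\right) = 26860344$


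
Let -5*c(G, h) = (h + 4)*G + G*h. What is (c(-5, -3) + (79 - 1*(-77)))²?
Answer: 23716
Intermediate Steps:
c(G, h) = -G*h/5 - G*(4 + h)/5 (c(G, h) = -((h + 4)*G + G*h)/5 = -((4 + h)*G + G*h)/5 = -(G*(4 + h) + G*h)/5 = -(G*h + G*(4 + h))/5 = -G*h/5 - G*(4 + h)/5)
(c(-5, -3) + (79 - 1*(-77)))² = (-⅖*(-5)*(2 - 3) + (79 - 1*(-77)))² = (-⅖*(-5)*(-1) + (79 + 77))² = (-2 + 156)² = 154² = 23716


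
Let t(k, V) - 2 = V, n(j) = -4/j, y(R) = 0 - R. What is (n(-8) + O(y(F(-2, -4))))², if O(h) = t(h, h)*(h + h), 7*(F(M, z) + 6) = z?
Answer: 122965921/9604 ≈ 12804.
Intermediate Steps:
F(M, z) = -6 + z/7
y(R) = -R
t(k, V) = 2 + V
O(h) = 2*h*(2 + h) (O(h) = (2 + h)*(h + h) = (2 + h)*(2*h) = 2*h*(2 + h))
(n(-8) + O(y(F(-2, -4))))² = (-4/(-8) + 2*(-(-6 + (⅐)*(-4)))*(2 - (-6 + (⅐)*(-4))))² = (-4*(-⅛) + 2*(-(-6 - 4/7))*(2 - (-6 - 4/7)))² = (½ + 2*(-1*(-46/7))*(2 - 1*(-46/7)))² = (½ + 2*(46/7)*(2 + 46/7))² = (½ + 2*(46/7)*(60/7))² = (½ + 5520/49)² = (11089/98)² = 122965921/9604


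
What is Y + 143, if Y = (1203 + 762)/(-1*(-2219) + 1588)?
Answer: 182122/1269 ≈ 143.52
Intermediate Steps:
Y = 655/1269 (Y = 1965/(2219 + 1588) = 1965/3807 = 1965*(1/3807) = 655/1269 ≈ 0.51615)
Y + 143 = 655/1269 + 143 = 182122/1269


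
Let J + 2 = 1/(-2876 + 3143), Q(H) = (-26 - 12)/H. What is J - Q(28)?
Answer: -2389/3738 ≈ -0.63911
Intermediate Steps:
Q(H) = -38/H
J = -533/267 (J = -2 + 1/(-2876 + 3143) = -2 + 1/267 = -533/267 ≈ -1.9963)
J - Q(28) = -533/267 - (-38)/28 = -533/267 - 1*(-19/14) = -533/267 + 19/14 = -2389/3738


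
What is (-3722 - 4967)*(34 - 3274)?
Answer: 28152360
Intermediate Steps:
(-3722 - 4967)*(34 - 3274) = -8689*(-3240) = 28152360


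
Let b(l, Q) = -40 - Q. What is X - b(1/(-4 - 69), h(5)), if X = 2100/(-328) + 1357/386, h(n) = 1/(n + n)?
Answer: 2944673/79130 ≈ 37.213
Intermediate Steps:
h(n) = 1/(2*n)
X = -22844/7913 (X = 2100*(-1/328) + 1357*(1/386) = -525/82 + 1357/386 = -22844/7913 ≈ -2.8869)
X - b(1/(-4 - 69), h(5)) = -22844/7913 - (-40 - 1/(2*5)) = -22844/7913 - (-40 - 1*⅒) = -22844/7913 - (-40 - ⅒) = -22844/7913 - 1*(-401/10) = -22844/7913 + 401/10 = 2944673/79130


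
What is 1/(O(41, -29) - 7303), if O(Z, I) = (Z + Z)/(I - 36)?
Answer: -65/474777 ≈ -0.00013691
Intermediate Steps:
O(Z, I) = 2*Z/(-36 + I) (O(Z, I) = (2*Z)/(-36 + I) = 2*Z/(-36 + I))
1/(O(41, -29) - 7303) = 1/(2*41/(-36 - 29) - 7303) = 1/(2*41/(-65) - 7303) = 1/(2*41*(-1/65) - 7303) = 1/(-82/65 - 7303) = 1/(-474777/65) = -65/474777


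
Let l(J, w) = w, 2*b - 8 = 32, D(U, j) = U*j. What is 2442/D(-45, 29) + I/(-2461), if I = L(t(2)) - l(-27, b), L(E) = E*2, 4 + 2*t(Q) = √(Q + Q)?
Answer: -1993684/1070535 ≈ -1.8623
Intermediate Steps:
b = 20 (b = 4 + (½)*32 = 4 + 16 = 20)
t(Q) = -2 + √2*√Q/2 (t(Q) = -2 + √(Q + Q)/2 = -2 + √(2*Q)/2 = -2 + (√2*√Q)/2 = -2 + √2*√Q/2)
L(E) = 2*E
I = -22 (I = 2*(-2 + √2*√2/2) - 1*20 = 2*(-2 + 1) - 20 = 2*(-1) - 20 = -2 - 20 = -22)
2442/D(-45, 29) + I/(-2461) = 2442/((-45*29)) - 22/(-2461) = 2442/(-1305) - 22*(-1/2461) = 2442*(-1/1305) + 22/2461 = -814/435 + 22/2461 = -1993684/1070535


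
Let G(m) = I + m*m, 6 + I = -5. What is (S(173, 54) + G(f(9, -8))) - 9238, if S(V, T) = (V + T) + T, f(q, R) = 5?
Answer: -8943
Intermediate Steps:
I = -11 (I = -6 - 5 = -11)
G(m) = -11 + m² (G(m) = -11 + m*m = -11 + m²)
S(V, T) = V + 2*T (S(V, T) = (T + V) + T = V + 2*T)
(S(173, 54) + G(f(9, -8))) - 9238 = ((173 + 2*54) + (-11 + 5²)) - 9238 = ((173 + 108) + (-11 + 25)) - 9238 = (281 + 14) - 9238 = 295 - 9238 = -8943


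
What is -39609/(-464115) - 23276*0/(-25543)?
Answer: 13203/154705 ≈ 0.085343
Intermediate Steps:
-39609/(-464115) - 23276*0/(-25543) = -39609*(-1/464115) + 0*(-1/25543) = 13203/154705 + 0 = 13203/154705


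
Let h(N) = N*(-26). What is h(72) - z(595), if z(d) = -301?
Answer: -1571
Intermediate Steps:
h(N) = -26*N
h(72) - z(595) = -26*72 - 1*(-301) = -1872 + 301 = -1571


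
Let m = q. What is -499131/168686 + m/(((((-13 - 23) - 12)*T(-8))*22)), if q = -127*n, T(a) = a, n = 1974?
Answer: -3875491793/118754944 ≈ -32.634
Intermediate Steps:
q = -250698 (q = -127*1974 = -250698)
m = -250698
-499131/168686 + m/(((((-13 - 23) - 12)*T(-8))*22)) = -499131/168686 - 250698*(-1/(176*((-13 - 23) - 12))) = -499131*1/168686 - 250698*(-1/(176*(-36 - 12))) = -499131/168686 - 250698/(-48*(-8)*22) = -499131/168686 - 250698/(384*22) = -499131/168686 - 250698/8448 = -499131/168686 - 250698*1/8448 = -499131/168686 - 41783/1408 = -3875491793/118754944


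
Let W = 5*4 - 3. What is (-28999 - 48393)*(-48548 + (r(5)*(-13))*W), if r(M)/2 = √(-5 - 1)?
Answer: 3757226816 + 34207264*I*√6 ≈ 3.7572e+9 + 8.379e+7*I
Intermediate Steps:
W = 17 (W = 20 - 3 = 17)
r(M) = 2*I*√6 (r(M) = 2*√(-5 - 1) = 2*√(-6) = 2*(I*√6) = 2*I*√6)
(-28999 - 48393)*(-48548 + (r(5)*(-13))*W) = (-28999 - 48393)*(-48548 + ((2*I*√6)*(-13))*17) = -77392*(-48548 - 26*I*√6*17) = -77392*(-48548 - 442*I*√6) = 3757226816 + 34207264*I*√6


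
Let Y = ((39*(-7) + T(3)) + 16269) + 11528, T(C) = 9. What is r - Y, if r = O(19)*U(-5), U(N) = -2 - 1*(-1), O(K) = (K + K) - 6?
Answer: -27565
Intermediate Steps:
O(K) = -6 + 2*K (O(K) = 2*K - 6 = -6 + 2*K)
U(N) = -1 (U(N) = -2 + 1 = -1)
Y = 27533 (Y = ((39*(-7) + 9) + 16269) + 11528 = ((-273 + 9) + 16269) + 11528 = (-264 + 16269) + 11528 = 16005 + 11528 = 27533)
r = -32 (r = (-6 + 2*19)*(-1) = (-6 + 38)*(-1) = 32*(-1) = -32)
r - Y = -32 - 1*27533 = -32 - 27533 = -27565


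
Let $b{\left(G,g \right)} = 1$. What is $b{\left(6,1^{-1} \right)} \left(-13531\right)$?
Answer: $-13531$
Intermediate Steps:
$b{\left(6,1^{-1} \right)} \left(-13531\right) = 1 \left(-13531\right) = -13531$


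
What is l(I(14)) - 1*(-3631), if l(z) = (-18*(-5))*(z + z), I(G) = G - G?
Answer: 3631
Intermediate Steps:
I(G) = 0
l(z) = 180*z (l(z) = 90*(2*z) = 180*z)
l(I(14)) - 1*(-3631) = 180*0 - 1*(-3631) = 0 + 3631 = 3631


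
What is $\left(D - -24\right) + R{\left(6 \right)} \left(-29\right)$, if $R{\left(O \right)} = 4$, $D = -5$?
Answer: $-97$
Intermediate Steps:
$\left(D - -24\right) + R{\left(6 \right)} \left(-29\right) = \left(-5 - -24\right) + 4 \left(-29\right) = \left(-5 + 24\right) - 116 = 19 - 116 = -97$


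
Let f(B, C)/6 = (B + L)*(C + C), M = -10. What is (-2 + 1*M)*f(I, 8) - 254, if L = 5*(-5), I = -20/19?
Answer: 565414/19 ≈ 29759.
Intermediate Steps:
I = -20/19 (I = -20*1/19 = -20/19 ≈ -1.0526)
L = -25
f(B, C) = 12*C*(-25 + B) (f(B, C) = 6*((B - 25)*(C + C)) = 6*((-25 + B)*(2*C)) = 6*(2*C*(-25 + B)) = 12*C*(-25 + B))
(-2 + 1*M)*f(I, 8) - 254 = (-2 + 1*(-10))*(12*8*(-25 - 20/19)) - 254 = (-2 - 10)*(12*8*(-495/19)) - 254 = -12*(-47520/19) - 254 = 570240/19 - 254 = 565414/19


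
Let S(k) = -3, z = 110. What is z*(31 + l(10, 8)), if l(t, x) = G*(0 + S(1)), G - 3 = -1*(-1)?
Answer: 2090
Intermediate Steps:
G = 4 (G = 3 - 1*(-1) = 3 + 1 = 4)
l(t, x) = -12 (l(t, x) = 4*(0 - 3) = 4*(-3) = -12)
z*(31 + l(10, 8)) = 110*(31 - 12) = 110*19 = 2090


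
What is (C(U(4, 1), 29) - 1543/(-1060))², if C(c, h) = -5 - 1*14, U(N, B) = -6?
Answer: 345848409/1123600 ≈ 307.80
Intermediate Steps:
C(c, h) = -19 (C(c, h) = -5 - 14 = -19)
(C(U(4, 1), 29) - 1543/(-1060))² = (-19 - 1543/(-1060))² = (-19 - 1543*(-1/1060))² = (-19 + 1543/1060)² = (-18597/1060)² = 345848409/1123600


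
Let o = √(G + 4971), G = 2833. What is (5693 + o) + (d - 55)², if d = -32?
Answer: 13262 + 2*√1951 ≈ 13350.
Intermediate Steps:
o = 2*√1951 (o = √(2833 + 4971) = √7804 = 2*√1951 ≈ 88.340)
(5693 + o) + (d - 55)² = (5693 + 2*√1951) + (-32 - 55)² = (5693 + 2*√1951) + (-87)² = (5693 + 2*√1951) + 7569 = 13262 + 2*√1951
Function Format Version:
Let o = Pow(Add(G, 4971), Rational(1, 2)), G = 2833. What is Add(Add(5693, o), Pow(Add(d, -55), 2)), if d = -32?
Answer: Add(13262, Mul(2, Pow(1951, Rational(1, 2)))) ≈ 13350.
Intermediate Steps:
o = Mul(2, Pow(1951, Rational(1, 2))) (o = Pow(Add(2833, 4971), Rational(1, 2)) = Pow(7804, Rational(1, 2)) = Mul(2, Pow(1951, Rational(1, 2))) ≈ 88.340)
Add(Add(5693, o), Pow(Add(d, -55), 2)) = Add(Add(5693, Mul(2, Pow(1951, Rational(1, 2)))), Pow(Add(-32, -55), 2)) = Add(Add(5693, Mul(2, Pow(1951, Rational(1, 2)))), Pow(-87, 2)) = Add(Add(5693, Mul(2, Pow(1951, Rational(1, 2)))), 7569) = Add(13262, Mul(2, Pow(1951, Rational(1, 2))))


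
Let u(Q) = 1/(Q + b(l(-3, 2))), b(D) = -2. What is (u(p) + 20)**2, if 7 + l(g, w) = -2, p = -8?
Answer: 39601/100 ≈ 396.01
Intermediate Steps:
l(g, w) = -9 (l(g, w) = -7 - 2 = -9)
u(Q) = 1/(-2 + Q) (u(Q) = 1/(Q - 2) = 1/(-2 + Q))
(u(p) + 20)**2 = (1/(-2 - 8) + 20)**2 = (1/(-10) + 20)**2 = (-1/10 + 20)**2 = (199/10)**2 = 39601/100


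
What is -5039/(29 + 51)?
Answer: -5039/80 ≈ -62.987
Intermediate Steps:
-5039/(29 + 51) = -5039/(1*80) = -5039/80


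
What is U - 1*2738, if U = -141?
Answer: -2879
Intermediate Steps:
U - 1*2738 = -141 - 1*2738 = -141 - 2738 = -2879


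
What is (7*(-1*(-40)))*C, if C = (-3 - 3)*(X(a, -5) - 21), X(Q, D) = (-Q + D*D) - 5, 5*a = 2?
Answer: 2352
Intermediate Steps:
a = 2/5 (a = (1/5)*2 = 2/5 ≈ 0.40000)
X(Q, D) = -5 + D**2 - Q (X(Q, D) = (-Q + D**2) - 5 = (D**2 - Q) - 5 = -5 + D**2 - Q)
C = 42/5 (C = (-3 - 3)*((-5 + (-5)**2 - 1*2/5) - 21) = -6*((-5 + 25 - 2/5) - 21) = -6*(98/5 - 21) = -6*(-7/5) = 42/5 ≈ 8.4000)
(7*(-1*(-40)))*C = (7*(-1*(-40)))*(42/5) = (7*40)*(42/5) = 280*(42/5) = 2352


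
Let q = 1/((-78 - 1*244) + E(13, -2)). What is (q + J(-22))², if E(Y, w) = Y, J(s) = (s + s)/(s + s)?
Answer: 94864/95481 ≈ 0.99354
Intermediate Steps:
J(s) = 1 (J(s) = (2*s)/((2*s)) = (2*s)*(1/(2*s)) = 1)
q = -1/309 (q = 1/((-78 - 1*244) + 13) = 1/((-78 - 244) + 13) = 1/(-322 + 13) = 1/(-309) = -1/309 ≈ -0.0032362)
(q + J(-22))² = (-1/309 + 1)² = (308/309)² = 94864/95481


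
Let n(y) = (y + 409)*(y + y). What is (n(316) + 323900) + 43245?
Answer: 825345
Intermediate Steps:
n(y) = 2*y*(409 + y) (n(y) = (409 + y)*(2*y) = 2*y*(409 + y))
(n(316) + 323900) + 43245 = (2*316*(409 + 316) + 323900) + 43245 = (2*316*725 + 323900) + 43245 = (458200 + 323900) + 43245 = 782100 + 43245 = 825345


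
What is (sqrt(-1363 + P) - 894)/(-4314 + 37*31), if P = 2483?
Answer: 894/3167 - 4*sqrt(70)/3167 ≈ 0.27172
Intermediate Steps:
(sqrt(-1363 + P) - 894)/(-4314 + 37*31) = (sqrt(-1363 + 2483) - 894)/(-4314 + 37*31) = (sqrt(1120) - 894)/(-4314 + 1147) = (4*sqrt(70) - 894)/(-3167) = (-894 + 4*sqrt(70))*(-1/3167) = 894/3167 - 4*sqrt(70)/3167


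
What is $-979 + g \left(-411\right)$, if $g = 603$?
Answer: $-248812$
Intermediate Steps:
$-979 + g \left(-411\right) = -979 + 603 \left(-411\right) = -979 - 247833 = -248812$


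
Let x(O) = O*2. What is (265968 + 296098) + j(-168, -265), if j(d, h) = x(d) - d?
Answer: 561898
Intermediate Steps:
x(O) = 2*O
j(d, h) = d (j(d, h) = 2*d - d = d)
(265968 + 296098) + j(-168, -265) = (265968 + 296098) - 168 = 562066 - 168 = 561898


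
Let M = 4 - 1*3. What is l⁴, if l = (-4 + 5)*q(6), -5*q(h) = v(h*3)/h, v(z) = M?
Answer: 1/810000 ≈ 1.2346e-6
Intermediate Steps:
M = 1 (M = 4 - 3 = 1)
v(z) = 1
q(h) = -1/(5*h)
l = -1/30 (l = (-4 + 5)*(-⅕/6) = 1*(-⅕*⅙) = 1*(-1/30) = -1/30 ≈ -0.033333)
l⁴ = (-1/30)⁴ = 1/810000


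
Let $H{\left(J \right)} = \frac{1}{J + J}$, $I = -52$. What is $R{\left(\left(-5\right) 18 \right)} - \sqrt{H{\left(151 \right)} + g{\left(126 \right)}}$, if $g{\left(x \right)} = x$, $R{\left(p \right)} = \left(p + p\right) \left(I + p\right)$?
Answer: $25560 - \frac{\sqrt{11492006}}{302} \approx 25549.0$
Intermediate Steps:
$R{\left(p \right)} = 2 p \left(-52 + p\right)$ ($R{\left(p \right)} = \left(p + p\right) \left(-52 + p\right) = 2 p \left(-52 + p\right)$)
$H{\left(J \right)} = \frac{1}{2 J}$
$R{\left(\left(-5\right) 18 \right)} - \sqrt{H{\left(151 \right)} + g{\left(126 \right)}} = 2 \left(\left(-5\right) 18\right) \left(-52 - 90\right) - \sqrt{\frac{1}{2 \cdot 151} + 126} = 2 \left(-90\right) \left(-52 - 90\right) - \sqrt{\frac{1}{2} \cdot \frac{1}{151} + 126} = 2 \left(-90\right) \left(-142\right) - \sqrt{\frac{1}{302} + 126} = 25560 - \sqrt{\frac{38053}{302}} = 25560 - \frac{\sqrt{11492006}}{302}$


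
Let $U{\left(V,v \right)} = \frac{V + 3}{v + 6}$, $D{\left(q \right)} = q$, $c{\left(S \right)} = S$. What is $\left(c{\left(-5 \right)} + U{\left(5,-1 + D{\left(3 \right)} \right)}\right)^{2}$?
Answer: $16$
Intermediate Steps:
$U{\left(V,v \right)} = \frac{3 + V}{6 + v}$
$\left(c{\left(-5 \right)} + U{\left(5,-1 + D{\left(3 \right)} \right)}\right)^{2} = \left(-5 + \frac{3 + 5}{6 + \left(-1 + 3\right)}\right)^{2} = \left(-5 + \frac{1}{6 + 2} \cdot 8\right)^{2} = \left(-5 + \frac{1}{8} \cdot 8\right)^{2} = \left(-5 + 1\right)^{2} = \left(-4\right)^{2} = 16$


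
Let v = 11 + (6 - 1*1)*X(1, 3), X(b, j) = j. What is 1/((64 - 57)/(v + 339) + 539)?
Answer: 365/196742 ≈ 0.0018552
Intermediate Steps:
v = 26 (v = 11 + (6 - 1*1)*3 = 11 + (6 - 1)*3 = 11 + 5*3 = 11 + 15 = 26)
1/((64 - 57)/(v + 339) + 539) = 1/((64 - 57)/(26 + 339) + 539) = 1/(7/365 + 539) = 1/(196742/365) = 365/196742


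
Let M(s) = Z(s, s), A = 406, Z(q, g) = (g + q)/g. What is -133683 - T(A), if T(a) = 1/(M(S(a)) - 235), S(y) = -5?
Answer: -31148138/233 ≈ -1.3368e+5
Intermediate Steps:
Z(q, g) = (g + q)/g
M(s) = 2 (M(s) = (s + s)/s = (2*s)/s = 2)
T(a) = -1/233 (T(a) = 1/(2 - 235) = 1/(-233) = -1/233)
-133683 - T(A) = -133683 - 1*(-1/233) = -133683 + 1/233 = -31148138/233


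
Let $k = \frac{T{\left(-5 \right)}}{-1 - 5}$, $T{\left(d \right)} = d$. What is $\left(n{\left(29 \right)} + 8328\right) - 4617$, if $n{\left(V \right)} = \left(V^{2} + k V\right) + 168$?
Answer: $\frac{28465}{6} \approx 4744.2$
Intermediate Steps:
$k = \frac{5}{6}$ ($k = \frac{1}{-1 - 5} \left(-5\right) = \frac{1}{-6} \left(-5\right) = \left(- \frac{1}{6}\right) \left(-5\right) = \frac{5}{6} \approx 0.83333$)
$n{\left(V \right)} = 168 + V^{2} + \frac{5 V}{6}$ ($n{\left(V \right)} = \left(V^{2} + \frac{5 V}{6}\right) + 168 = 168 + V^{2} + \frac{5 V}{6}$)
$\left(n{\left(29 \right)} + 8328\right) - 4617 = \left(\left(168 + 29^{2} + \frac{5}{6} \cdot 29\right) + 8328\right) - 4617 = \left(\left(168 + 841 + \frac{145}{6}\right) + 8328\right) - 4617 = \left(\frac{6199}{6} + 8328\right) - 4617 = \frac{56167}{6} - 4617 = \frac{28465}{6}$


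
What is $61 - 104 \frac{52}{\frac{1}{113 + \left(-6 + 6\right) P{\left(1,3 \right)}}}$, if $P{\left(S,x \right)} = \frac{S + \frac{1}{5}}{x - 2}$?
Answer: $-611043$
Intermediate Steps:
$P{\left(S,x \right)} = \frac{\frac{1}{5} + S}{-2 + x}$ ($P{\left(S,x \right)} = \frac{S + \frac{1}{5}}{-2 + x} = \frac{\frac{1}{5} + S}{-2 + x}$)
$61 - 104 \frac{52}{\frac{1}{113 + \left(-6 + 6\right) P{\left(1,3 \right)}}} = 61 - 104 \frac{52}{\frac{1}{113 + \left(-6 + 6\right) \frac{\frac{1}{5} + 1}{-2 + 3}}} = 61 - 104 \frac{52}{\frac{1}{113 + 0 \cdot 1^{-1} \cdot \frac{6}{5}}} = 61 - 104 \frac{52}{\frac{1}{113 + 0 \cdot 1 \cdot \frac{6}{5}}} = 61 - 104 \frac{52}{\frac{1}{113 + 0 \cdot \frac{6}{5}}} = 61 - 104 \frac{52}{\frac{1}{113 + 0}} = 61 - 104 \frac{52}{\frac{1}{113}} = 61 - 104 \cdot 52 \frac{1}{\frac{1}{113}} = 61 - 104 \cdot 52 \cdot 113 = 61 - 611104 = -611043$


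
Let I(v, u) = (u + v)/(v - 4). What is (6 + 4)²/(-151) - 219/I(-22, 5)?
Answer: -861494/2567 ≈ -335.60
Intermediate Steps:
I(v, u) = (u + v)/(-4 + v)
(6 + 4)²/(-151) - 219/I(-22, 5) = (6 + 4)²/(-151) - 219*(-4 - 22)/(5 - 22) = 10²*(-1/151) - 219/(-17/(-26)) = 100*(-1/151) - 219/((-1/26*(-17))) = -100/151 - 219/17/26 = -100/151 - 219*26/17 = -100/151 - 5694/17 = -861494/2567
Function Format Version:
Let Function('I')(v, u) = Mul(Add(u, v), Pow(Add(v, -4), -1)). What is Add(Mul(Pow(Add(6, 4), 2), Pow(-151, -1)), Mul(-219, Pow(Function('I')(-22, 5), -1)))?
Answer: Rational(-861494, 2567) ≈ -335.60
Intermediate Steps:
Function('I')(v, u) = Mul(Pow(Add(-4, v), -1), Add(u, v)) (Function('I')(v, u) = Mul(Add(u, v), Pow(Add(-4, v), -1)) = Mul(Pow(Add(-4, v), -1), Add(u, v)))
Add(Mul(Pow(Add(6, 4), 2), Pow(-151, -1)), Mul(-219, Pow(Function('I')(-22, 5), -1))) = Add(Mul(Pow(Add(6, 4), 2), Pow(-151, -1)), Mul(-219, Pow(Mul(Pow(Add(-4, -22), -1), Add(5, -22)), -1))) = Add(Mul(Pow(10, 2), Rational(-1, 151)), Mul(-219, Pow(Mul(Pow(-26, -1), -17), -1))) = Add(Mul(100, Rational(-1, 151)), Mul(-219, Pow(Mul(Rational(-1, 26), -17), -1))) = Add(Rational(-100, 151), Mul(-219, Pow(Rational(17, 26), -1))) = Add(Rational(-100, 151), Mul(-219, Rational(26, 17))) = Add(Rational(-100, 151), Rational(-5694, 17)) = Rational(-861494, 2567)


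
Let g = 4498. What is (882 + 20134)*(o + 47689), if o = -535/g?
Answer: 2254014200196/2249 ≈ 1.0022e+9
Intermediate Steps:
o = -535/4498 ≈ -0.11894
(882 + 20134)*(o + 47689) = (882 + 20134)*(-535/4498 + 47689) = 21016*(214504587/4498) = 2254014200196/2249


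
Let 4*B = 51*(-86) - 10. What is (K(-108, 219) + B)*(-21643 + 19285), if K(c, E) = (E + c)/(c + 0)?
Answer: 5187731/2 ≈ 2.5939e+6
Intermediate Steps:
B = -1099 (B = (51*(-86) - 10)/4 = (-4386 - 10)/4 = (1/4)*(-4396) = -1099)
K(c, E) = (E + c)/c
(K(-108, 219) + B)*(-21643 + 19285) = ((219 - 108)/(-108) - 1099)*(-21643 + 19285) = (-1/108*111 - 1099)*(-2358) = (-37/36 - 1099)*(-2358) = -39601/36*(-2358) = 5187731/2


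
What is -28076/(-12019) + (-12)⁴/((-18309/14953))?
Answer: -73062001868/4314821 ≈ -16933.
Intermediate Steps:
-28076/(-12019) + (-12)⁴/((-18309/14953)) = -28076*(-1/12019) + 20736/((-18309*1/14953)) = 28076/12019 + 20736/(-18309/14953) = 28076/12019 + 20736*(-14953/18309) = 28076/12019 - 103355136/6103 = -73062001868/4314821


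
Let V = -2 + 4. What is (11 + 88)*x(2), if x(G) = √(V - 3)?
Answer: 99*I ≈ 99.0*I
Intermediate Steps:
V = 2
x(G) = I (x(G) = √(2 - 3) = √(-1) = I)
(11 + 88)*x(2) = (11 + 88)*I = 99*I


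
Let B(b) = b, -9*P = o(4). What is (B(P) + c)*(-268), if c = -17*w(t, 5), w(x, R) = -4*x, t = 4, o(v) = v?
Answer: -654992/9 ≈ -72777.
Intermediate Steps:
P = -4/9 (P = -1/9*4 = -4/9 ≈ -0.44444)
c = 272 (c = -(-68)*4 = -17*(-16) = 272)
(B(P) + c)*(-268) = (-4/9 + 272)*(-268) = (2444/9)*(-268) = -654992/9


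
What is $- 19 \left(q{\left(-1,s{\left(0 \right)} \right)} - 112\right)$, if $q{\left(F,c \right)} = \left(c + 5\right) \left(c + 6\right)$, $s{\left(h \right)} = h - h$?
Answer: $1558$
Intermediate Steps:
$s{\left(h \right)} = 0$
$q{\left(F,c \right)} = \left(5 + c\right) \left(6 + c\right)$
$- 19 \left(q{\left(-1,s{\left(0 \right)} \right)} - 112\right) = - 19 \left(\left(30 + 0^{2} + 11 \cdot 0\right) - 112\right) = - 19 \left(\left(30 + 0 + 0\right) - 112\right) = - 19 \left(30 - 112\right) = \left(-19\right) \left(-82\right) = 1558$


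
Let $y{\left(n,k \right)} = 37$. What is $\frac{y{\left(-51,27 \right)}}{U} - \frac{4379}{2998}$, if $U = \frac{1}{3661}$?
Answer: $\frac{406095707}{2998} \approx 1.3546 \cdot 10^{5}$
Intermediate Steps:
$U = \frac{1}{3661} \approx 0.00027315$
$\frac{y{\left(-51,27 \right)}}{U} - \frac{4379}{2998} = 37 \frac{1}{\frac{1}{3661}} - \frac{4379}{2998} = 37 \cdot 3661 - \frac{4379}{2998} = 135457 - \frac{4379}{2998} = \frac{406095707}{2998}$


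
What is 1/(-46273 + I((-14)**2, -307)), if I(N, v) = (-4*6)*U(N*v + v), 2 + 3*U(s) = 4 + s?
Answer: 1/437543 ≈ 2.2855e-6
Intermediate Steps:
U(s) = 2/3 + s/3 (U(s) = -2/3 + (4 + s)/3 = -2/3 + (4/3 + s/3) = 2/3 + s/3)
I(N, v) = -16 - 8*v - 8*N*v (I(N, v) = (-4*6)*(2/3 + (N*v + v)/3) = -24*(2/3 + (v + N*v)/3) = -24*(2/3 + (v/3 + N*v/3)) = -24*(2/3 + v/3 + N*v/3) = -16 - 8*v - 8*N*v)
1/(-46273 + I((-14)**2, -307)) = 1/(-46273 + (-16 - 8*(-307)*(1 + (-14)**2))) = 1/(-46273 + (-16 - 8*(-307)*(1 + 196))) = 1/(-46273 + (-16 - 8*(-307)*197)) = 1/(-46273 + (-16 + 483832)) = 1/(-46273 + 483816) = 1/437543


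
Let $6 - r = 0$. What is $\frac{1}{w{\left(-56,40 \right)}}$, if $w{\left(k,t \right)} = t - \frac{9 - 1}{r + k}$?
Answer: $\frac{25}{1004} \approx 0.0249$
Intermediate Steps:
$r = 6$ ($r = 6 - 0 = 6 + 0 = 6$)
$w{\left(k,t \right)} = t - \frac{8}{6 + k}$ ($w{\left(k,t \right)} = t - \frac{9 - 1}{6 + k} = t - \frac{8}{6 + k}$)
$\frac{1}{w{\left(-56,40 \right)}} = \frac{1}{\frac{1}{6 - 56} \left(-8 + 6 \cdot 40 - 2240\right)} = \frac{1}{\frac{1}{-50} \left(-8 + 240 - 2240\right)} = \frac{1}{\left(- \frac{1}{50}\right) \left(-2008\right)} = \frac{1}{\frac{1004}{25}} = \frac{25}{1004}$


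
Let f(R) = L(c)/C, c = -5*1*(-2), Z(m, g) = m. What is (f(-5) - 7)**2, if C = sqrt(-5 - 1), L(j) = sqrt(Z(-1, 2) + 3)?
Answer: (21 + I*sqrt(3))**2/9 ≈ 48.667 + 8.0829*I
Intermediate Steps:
c = 10 (c = -5*(-2) = 10)
L(j) = sqrt(2) (L(j) = sqrt(-1 + 3) = sqrt(2))
C = I*sqrt(6) (C = sqrt(-6) = I*sqrt(6) ≈ 2.4495*I)
f(R) = -I*sqrt(3)/3 (f(R) = sqrt(2)/((I*sqrt(6))) = sqrt(2)*(-I*sqrt(6)/6) = -I*sqrt(3)/3)
(f(-5) - 7)**2 = (-I*sqrt(3)/3 - 7)**2 = (-7 - I*sqrt(3)/3)**2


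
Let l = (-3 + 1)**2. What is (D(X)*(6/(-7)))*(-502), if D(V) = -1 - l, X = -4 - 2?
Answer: -15060/7 ≈ -2151.4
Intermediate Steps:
l = 4 (l = (-2)**2 = 4)
X = -6
D(V) = -5 (D(V) = -1 - 1*4 = -1 - 4 = -5)
(D(X)*(6/(-7)))*(-502) = -30/(-7)*(-502) = -30*(-1)/7*(-502) = -5*(-6/7)*(-502) = (30/7)*(-502) = -15060/7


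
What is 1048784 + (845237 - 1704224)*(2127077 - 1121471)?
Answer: -863801432338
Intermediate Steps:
1048784 + (845237 - 1704224)*(2127077 - 1121471) = 1048784 - 858987*1005606 = 1048784 - 863802481122 = -863801432338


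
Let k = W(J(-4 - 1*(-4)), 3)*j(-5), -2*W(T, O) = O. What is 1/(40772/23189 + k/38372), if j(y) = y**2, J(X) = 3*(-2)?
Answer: 1779616616/3127267193 ≈ 0.56906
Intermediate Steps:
J(X) = -6
W(T, O) = -O/2
k = -75/2 (k = -1/2*3*(-5)**2 = -3/2*25 = -75/2 ≈ -37.500)
1/(40772/23189 + k/38372) = 1/(40772/23189 - 75/2/38372) = 1/(40772*(1/23189) - 75/2*1/38372) = 1/(40772/23189 - 75/76744) = 1/(3127267193/1779616616) = 1779616616/3127267193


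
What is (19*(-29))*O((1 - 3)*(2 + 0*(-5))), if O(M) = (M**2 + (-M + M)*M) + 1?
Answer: -9367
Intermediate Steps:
O(M) = 1 + M**2 (O(M) = (M**2 + 0*M) + 1 = (M**2 + 0) + 1 = M**2 + 1 = 1 + M**2)
(19*(-29))*O((1 - 3)*(2 + 0*(-5))) = (19*(-29))*(1 + ((1 - 3)*(2 + 0*(-5)))**2) = -551*(1 + (-2*(2 + 0))**2) = -551*(1 + (-2*2)**2) = -551*(1 + (-4)**2) = -551*(1 + 16) = -551*17 = -9367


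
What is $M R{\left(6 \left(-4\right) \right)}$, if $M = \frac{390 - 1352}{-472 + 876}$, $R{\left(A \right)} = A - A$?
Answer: $0$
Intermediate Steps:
$R{\left(A \right)} = 0$
$M = - \frac{481}{202}$ ($M = - \frac{962}{404} = \left(-962\right) \frac{1}{404} = - \frac{481}{202} \approx -2.3812$)
$M R{\left(6 \left(-4\right) \right)} = \left(- \frac{481}{202}\right) 0 = 0$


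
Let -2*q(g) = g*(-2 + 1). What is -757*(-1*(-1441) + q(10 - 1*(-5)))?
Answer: -2193029/2 ≈ -1.0965e+6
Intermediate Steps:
q(g) = g/2 (q(g) = -g*(-2 + 1)/2 = -g*(-1)/2 = -(-1)*g/2 = g/2)
-757*(-1*(-1441) + q(10 - 1*(-5))) = -757*(-1*(-1441) + (10 - 1*(-5))/2) = -757*(1441 + (10 + 5)/2) = -757*(1441 + (½)*15) = -757*(1441 + 15/2) = -757*2897/2 = -2193029/2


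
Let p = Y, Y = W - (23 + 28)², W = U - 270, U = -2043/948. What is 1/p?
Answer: -316/907917 ≈ -0.00034805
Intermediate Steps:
U = -681/316 (U = -2043*1/948 = -681/316 ≈ -2.1551)
W = -86001/316 (W = -681/316 - 270 = -86001/316 ≈ -272.16)
Y = -907917/316 (Y = -86001/316 - (23 + 28)² = -86001/316 - 1*51² = -86001/316 - 1*2601 = -86001/316 - 2601 = -907917/316 ≈ -2873.2)
p = -907917/316 ≈ -2873.2
1/p = 1/(-907917/316) = -316/907917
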